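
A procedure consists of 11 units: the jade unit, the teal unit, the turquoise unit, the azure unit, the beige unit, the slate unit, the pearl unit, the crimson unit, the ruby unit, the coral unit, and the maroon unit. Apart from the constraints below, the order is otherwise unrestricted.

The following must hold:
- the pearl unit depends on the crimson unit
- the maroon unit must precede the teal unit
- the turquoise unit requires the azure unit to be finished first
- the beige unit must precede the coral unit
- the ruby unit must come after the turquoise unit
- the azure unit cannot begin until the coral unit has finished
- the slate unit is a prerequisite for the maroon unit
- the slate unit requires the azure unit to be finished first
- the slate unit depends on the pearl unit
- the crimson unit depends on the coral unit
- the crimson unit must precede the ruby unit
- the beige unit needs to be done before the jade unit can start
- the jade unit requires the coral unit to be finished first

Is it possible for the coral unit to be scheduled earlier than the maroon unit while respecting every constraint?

The constraints force the coral unit before the maroon unit, so yes — every valid ordering has the coral unit earlier.

Yes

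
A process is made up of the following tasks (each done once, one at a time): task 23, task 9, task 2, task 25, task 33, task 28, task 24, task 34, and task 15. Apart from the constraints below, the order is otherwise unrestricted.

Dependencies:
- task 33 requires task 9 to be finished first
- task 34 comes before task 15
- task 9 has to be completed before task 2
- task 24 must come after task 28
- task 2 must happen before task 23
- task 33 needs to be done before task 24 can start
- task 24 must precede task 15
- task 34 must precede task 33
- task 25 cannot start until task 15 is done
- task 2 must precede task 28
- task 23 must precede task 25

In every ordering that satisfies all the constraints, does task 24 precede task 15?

There is a constraint chain task 24 → task 15.
So task 24 must precede task 15 in any valid ordering.

Yes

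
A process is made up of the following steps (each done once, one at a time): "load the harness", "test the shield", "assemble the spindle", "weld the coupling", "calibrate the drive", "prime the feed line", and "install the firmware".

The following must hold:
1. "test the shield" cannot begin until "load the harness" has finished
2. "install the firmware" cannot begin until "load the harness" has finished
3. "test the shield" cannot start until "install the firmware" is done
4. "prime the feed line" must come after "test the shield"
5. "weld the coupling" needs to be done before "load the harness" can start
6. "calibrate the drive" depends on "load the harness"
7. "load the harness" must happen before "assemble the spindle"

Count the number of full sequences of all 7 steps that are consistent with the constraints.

"weld the coupling" is the only step with nothing required before it, so every ordering starts there.
Enumerating by repeatedly choosing an available step (one whose prerequisites are all placed) gives 20 distinct complete orderings.

20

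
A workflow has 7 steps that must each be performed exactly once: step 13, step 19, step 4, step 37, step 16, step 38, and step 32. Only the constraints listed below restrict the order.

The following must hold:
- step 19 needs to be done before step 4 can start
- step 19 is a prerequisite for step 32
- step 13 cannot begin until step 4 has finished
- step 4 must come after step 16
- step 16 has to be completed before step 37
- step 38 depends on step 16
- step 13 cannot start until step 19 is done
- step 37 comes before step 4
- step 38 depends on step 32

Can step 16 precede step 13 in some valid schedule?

Yes

The constraints force step 16 before step 13, so yes — every valid ordering has step 16 earlier.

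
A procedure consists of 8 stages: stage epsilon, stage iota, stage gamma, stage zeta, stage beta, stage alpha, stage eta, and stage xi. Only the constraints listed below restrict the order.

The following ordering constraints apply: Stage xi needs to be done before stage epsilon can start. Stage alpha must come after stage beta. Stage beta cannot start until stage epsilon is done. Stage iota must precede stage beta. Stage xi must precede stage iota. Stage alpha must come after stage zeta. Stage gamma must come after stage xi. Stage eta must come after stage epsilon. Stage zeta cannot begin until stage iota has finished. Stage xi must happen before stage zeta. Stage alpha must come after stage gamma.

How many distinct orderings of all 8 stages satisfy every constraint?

121

Stage xi is the only stage with nothing required before it, so every ordering starts there.
Systematically extending each partial ordering one stage at a time and counting, there are 121 complete orderings.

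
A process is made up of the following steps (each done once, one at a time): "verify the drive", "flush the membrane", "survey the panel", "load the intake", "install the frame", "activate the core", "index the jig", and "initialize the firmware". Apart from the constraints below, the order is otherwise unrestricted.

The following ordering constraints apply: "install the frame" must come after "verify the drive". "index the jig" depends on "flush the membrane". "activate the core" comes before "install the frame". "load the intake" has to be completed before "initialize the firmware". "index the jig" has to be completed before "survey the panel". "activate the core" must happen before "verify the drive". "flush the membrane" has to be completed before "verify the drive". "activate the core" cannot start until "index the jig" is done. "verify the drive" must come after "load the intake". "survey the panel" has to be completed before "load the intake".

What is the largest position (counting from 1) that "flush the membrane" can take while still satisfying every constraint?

1

Following every chain forward from "flush the membrane", the steps that must come later are "verify the drive", "survey the panel", "load the intake", "install the frame", "activate the core", "index the jig", "initialize the firmware" — 7 of them.
With 7 mandatory successors out of 8 steps total, the latest slot for "flush the membrane" is 8−7 = 1, and it's reachable by doing all non-successors before "flush the membrane".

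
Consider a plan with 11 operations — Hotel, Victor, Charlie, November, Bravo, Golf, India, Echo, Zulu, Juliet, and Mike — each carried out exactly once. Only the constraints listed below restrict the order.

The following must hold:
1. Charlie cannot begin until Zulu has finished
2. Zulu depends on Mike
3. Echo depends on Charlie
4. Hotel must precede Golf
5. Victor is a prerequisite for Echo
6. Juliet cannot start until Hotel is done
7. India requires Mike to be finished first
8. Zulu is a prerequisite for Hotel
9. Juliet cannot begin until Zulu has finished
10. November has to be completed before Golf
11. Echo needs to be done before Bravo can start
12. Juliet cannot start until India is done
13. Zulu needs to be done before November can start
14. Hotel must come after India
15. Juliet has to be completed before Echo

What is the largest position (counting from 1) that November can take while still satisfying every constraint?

10

The only operation forced after November (directly or by a chain) is Golf.
With 1 mandatory successor out of 11 operations total, the latest slot for November is 11−1 = 10, and it's reachable by doing all non-successors before November.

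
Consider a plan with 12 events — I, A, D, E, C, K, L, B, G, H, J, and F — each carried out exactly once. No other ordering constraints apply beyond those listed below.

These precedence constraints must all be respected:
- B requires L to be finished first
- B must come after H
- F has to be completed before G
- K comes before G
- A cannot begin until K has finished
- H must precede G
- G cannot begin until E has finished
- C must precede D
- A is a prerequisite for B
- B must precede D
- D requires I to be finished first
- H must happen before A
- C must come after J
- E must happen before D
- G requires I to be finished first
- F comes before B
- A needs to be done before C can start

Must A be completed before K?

In fact the dependencies run the other way: K → A.
So A does not have to come before K — it cannot.

No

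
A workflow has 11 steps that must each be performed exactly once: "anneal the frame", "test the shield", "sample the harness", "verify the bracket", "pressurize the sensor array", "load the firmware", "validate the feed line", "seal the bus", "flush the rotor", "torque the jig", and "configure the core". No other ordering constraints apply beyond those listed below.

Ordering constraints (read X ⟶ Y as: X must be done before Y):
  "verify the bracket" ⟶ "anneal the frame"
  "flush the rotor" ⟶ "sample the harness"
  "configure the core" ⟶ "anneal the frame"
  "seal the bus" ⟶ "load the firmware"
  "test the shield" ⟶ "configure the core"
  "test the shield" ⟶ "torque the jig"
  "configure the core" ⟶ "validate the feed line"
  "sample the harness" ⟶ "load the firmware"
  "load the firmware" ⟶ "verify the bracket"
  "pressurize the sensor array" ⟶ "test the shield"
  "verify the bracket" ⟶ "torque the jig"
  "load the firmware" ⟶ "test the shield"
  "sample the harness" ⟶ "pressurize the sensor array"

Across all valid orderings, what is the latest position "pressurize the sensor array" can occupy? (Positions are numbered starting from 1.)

6

Following every chain forward from "pressurize the sensor array", the steps that must come later are "anneal the frame", "test the shield", "validate the feed line", "torque the jig", "configure the core" — 5 of them.
So at least 5 steps follow "pressurize the sensor array", putting "pressurize the sensor array" no later than position 6. That position is achievable by scheduling everything else first.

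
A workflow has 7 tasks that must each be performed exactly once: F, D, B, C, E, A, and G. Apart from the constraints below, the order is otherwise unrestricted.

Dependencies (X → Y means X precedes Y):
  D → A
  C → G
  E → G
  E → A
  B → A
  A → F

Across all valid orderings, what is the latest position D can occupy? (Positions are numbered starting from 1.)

Following every chain forward from D, the tasks that must come later are F, A — 2 of them.
So at least 2 tasks follow D, putting D no later than position 5. That position is achievable by scheduling everything else first.

5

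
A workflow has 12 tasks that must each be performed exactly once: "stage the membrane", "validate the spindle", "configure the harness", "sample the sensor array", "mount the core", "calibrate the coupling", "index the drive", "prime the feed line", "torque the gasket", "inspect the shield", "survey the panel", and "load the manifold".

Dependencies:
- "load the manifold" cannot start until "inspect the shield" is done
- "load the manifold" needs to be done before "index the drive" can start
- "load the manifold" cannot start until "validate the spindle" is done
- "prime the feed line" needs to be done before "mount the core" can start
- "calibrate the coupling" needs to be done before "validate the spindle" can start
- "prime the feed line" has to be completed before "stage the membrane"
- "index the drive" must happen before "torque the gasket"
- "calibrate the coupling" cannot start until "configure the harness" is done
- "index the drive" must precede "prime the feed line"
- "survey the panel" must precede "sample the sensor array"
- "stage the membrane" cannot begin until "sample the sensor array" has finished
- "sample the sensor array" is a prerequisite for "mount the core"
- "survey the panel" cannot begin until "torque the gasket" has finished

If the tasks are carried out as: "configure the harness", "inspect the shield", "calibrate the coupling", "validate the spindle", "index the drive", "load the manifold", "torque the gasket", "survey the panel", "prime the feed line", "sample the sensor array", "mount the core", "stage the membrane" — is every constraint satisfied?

The sequence places "index the drive" ahead of "load the manifold".
But one of the constraints requires "load the manifold" before "index the drive", so this ordering violates it.

No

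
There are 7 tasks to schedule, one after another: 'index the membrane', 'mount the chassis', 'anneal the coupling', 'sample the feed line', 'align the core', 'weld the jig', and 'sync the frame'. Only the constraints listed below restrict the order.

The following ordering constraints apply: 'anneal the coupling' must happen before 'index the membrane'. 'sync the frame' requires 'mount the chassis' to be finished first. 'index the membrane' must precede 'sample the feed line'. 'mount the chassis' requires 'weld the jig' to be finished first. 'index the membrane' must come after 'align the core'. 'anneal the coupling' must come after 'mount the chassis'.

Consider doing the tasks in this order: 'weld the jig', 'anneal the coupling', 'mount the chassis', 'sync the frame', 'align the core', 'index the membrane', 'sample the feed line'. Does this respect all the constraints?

No

In the proposed order, 'anneal the coupling' appears before 'mount the chassis'.
But one of the constraints requires 'mount the chassis' before 'anneal the coupling', so this ordering violates it.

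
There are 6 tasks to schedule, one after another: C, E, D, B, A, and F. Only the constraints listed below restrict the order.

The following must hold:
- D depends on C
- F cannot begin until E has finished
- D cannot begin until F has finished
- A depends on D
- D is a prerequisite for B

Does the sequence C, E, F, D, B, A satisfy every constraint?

Yes

Checking each listed constraint against this order: for instance, C is in position 1 and D in position 4, so that constraint holds — and the remaining constraints check out the same way.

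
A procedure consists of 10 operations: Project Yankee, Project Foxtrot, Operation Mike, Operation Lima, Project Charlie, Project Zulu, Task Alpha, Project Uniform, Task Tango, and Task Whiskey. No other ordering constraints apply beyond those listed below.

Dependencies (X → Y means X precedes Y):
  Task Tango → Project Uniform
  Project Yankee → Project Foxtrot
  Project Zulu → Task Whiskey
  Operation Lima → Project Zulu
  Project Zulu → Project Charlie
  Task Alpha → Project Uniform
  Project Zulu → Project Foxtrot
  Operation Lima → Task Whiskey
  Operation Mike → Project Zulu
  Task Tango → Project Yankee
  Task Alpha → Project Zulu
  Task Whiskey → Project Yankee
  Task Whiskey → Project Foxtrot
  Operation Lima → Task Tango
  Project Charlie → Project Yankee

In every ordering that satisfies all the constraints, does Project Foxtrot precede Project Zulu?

No

The constraints actually force Project Zulu before Project Foxtrot (via Project Zulu → Project Foxtrot), not the other way around.
So Project Foxtrot does not have to come before Project Zulu — it cannot.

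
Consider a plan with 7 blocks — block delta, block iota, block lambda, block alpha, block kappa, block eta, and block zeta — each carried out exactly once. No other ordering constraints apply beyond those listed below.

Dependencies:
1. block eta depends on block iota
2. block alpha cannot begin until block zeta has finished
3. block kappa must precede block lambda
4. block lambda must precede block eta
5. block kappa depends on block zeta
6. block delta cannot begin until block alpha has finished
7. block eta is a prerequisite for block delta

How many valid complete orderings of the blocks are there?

19

The blocks with no prerequisites are block iota, block zeta; any of them can be placed first.
Enumerating by repeatedly choosing an available block (one whose prerequisites are all placed) gives 19 distinct complete orderings.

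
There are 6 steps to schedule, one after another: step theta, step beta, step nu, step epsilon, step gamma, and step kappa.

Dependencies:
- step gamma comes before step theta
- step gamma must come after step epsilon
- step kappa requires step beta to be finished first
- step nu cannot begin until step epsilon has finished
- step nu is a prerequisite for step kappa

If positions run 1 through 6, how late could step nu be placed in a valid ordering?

5

The only step forced after step nu (directly or by a chain) is step kappa.
With 1 mandatory successor out of 6 steps total, the latest slot for step nu is 6−1 = 5, and it's reachable by doing all non-successors before step nu.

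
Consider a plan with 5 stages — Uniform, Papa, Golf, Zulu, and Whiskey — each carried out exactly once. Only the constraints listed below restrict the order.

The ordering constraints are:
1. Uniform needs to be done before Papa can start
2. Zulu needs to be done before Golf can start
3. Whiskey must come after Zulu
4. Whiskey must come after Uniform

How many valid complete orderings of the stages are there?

2 stages have no prerequisites (Uniform, Zulu), so any of them could come first.
Enumerating by repeatedly choosing an available stage (one whose prerequisites are all placed) gives 16 distinct complete orderings.

16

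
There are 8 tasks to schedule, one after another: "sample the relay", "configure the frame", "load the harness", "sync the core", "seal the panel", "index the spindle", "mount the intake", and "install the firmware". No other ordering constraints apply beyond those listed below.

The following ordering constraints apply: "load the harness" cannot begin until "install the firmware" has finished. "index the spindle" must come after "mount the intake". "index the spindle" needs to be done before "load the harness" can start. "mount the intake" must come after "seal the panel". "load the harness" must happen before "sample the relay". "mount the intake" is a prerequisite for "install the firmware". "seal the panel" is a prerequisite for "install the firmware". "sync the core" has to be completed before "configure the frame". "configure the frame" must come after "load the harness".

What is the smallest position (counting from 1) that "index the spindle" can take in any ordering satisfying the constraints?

3

Working backwards through the constraints from "index the spindle", its full set of required predecessors is "seal the panel", "mount the intake" — 2 of them.
So at minimum 2 tasks come before "index the spindle", putting "index the spindle" no earlier than position 3. That position is achievable by scheduling exactly those predecessors first.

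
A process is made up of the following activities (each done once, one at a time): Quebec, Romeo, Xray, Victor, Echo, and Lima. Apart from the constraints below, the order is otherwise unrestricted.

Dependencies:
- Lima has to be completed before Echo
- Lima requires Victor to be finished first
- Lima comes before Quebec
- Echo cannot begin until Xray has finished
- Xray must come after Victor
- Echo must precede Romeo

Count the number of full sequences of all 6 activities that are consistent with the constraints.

Only Victor has no prerequisites, so it must go first.
Counting all ways to extend the partial order to a total order gives 7.

7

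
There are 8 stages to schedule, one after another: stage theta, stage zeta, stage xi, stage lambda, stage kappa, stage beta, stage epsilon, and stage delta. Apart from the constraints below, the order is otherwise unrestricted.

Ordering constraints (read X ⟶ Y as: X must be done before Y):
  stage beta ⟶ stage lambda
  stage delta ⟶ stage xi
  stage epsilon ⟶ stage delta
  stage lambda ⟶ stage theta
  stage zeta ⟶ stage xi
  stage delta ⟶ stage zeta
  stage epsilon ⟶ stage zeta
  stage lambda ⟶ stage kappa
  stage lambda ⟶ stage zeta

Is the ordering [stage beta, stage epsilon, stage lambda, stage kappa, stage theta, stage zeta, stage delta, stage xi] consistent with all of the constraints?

No

The sequence places stage zeta ahead of stage delta.
But one of the constraints requires stage delta before stage zeta, so this ordering violates it.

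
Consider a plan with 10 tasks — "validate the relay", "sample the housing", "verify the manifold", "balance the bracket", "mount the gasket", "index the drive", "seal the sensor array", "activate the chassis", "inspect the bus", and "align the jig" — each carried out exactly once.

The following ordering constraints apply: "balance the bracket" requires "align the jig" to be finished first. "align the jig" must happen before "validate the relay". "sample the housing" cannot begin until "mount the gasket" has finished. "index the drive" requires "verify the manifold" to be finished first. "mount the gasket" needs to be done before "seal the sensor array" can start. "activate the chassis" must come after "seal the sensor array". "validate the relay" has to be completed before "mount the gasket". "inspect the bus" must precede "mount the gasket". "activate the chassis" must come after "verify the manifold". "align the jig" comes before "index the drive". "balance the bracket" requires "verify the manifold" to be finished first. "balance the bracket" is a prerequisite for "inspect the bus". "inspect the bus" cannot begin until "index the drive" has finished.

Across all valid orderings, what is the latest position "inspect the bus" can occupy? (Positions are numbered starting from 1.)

6

Following every chain forward from "inspect the bus", the tasks that must come later are "sample the housing", "mount the gasket", "seal the sensor array", "activate the chassis" — 4 of them.
So at least 4 tasks follow "inspect the bus", putting "inspect the bus" no later than position 6. That position is achievable by scheduling everything else first.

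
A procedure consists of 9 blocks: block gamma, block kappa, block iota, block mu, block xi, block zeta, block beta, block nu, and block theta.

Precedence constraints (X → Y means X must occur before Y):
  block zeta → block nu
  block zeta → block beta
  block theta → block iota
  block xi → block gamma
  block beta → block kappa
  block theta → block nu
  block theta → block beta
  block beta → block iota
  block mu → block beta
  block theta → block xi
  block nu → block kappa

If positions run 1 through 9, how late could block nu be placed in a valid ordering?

Following the constraints forward from block nu, its only required successor is block kappa.
So at least 1 block follows block nu, putting block nu no later than position 8. That position is achievable by scheduling everything else first.

8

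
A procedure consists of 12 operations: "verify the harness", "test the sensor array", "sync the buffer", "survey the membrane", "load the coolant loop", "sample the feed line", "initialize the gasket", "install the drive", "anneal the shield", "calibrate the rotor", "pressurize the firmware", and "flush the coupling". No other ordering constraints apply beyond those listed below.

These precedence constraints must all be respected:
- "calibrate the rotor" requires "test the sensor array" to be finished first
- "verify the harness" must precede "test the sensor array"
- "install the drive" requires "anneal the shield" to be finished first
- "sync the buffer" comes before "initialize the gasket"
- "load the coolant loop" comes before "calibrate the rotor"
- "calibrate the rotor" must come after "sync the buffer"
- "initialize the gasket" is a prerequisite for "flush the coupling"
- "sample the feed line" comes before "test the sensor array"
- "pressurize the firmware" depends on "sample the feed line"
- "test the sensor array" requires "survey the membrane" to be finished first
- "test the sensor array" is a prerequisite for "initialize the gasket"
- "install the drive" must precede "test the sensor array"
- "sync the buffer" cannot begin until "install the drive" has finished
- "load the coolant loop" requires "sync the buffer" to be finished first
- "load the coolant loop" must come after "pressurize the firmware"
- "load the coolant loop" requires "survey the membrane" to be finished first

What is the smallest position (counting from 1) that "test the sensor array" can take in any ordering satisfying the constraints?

6

The operations that are forced before "test the sensor array", directly or transitively, are "verify the harness", "survey the membrane", "sample the feed line", "install the drive", "anneal the shield". That's 5 operations.
With 5 mandatory predecessors, the earliest "test the sensor array" can sit is position 5+1 = 6, and placing just those 5 first achieves it.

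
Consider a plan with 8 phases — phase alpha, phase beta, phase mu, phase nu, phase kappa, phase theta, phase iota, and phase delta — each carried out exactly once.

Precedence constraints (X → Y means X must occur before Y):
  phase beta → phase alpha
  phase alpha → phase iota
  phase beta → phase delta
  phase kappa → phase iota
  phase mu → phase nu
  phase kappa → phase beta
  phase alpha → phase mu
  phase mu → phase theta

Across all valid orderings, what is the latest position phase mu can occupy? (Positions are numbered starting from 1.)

6

The phases that are forced after phase mu, directly or by a chain of constraints, are phase nu, phase theta. That's 2 phases.
With 2 mandatory successors out of 8 phases total, the latest slot for phase mu is 8−2 = 6, and it's reachable by doing all non-successors before phase mu.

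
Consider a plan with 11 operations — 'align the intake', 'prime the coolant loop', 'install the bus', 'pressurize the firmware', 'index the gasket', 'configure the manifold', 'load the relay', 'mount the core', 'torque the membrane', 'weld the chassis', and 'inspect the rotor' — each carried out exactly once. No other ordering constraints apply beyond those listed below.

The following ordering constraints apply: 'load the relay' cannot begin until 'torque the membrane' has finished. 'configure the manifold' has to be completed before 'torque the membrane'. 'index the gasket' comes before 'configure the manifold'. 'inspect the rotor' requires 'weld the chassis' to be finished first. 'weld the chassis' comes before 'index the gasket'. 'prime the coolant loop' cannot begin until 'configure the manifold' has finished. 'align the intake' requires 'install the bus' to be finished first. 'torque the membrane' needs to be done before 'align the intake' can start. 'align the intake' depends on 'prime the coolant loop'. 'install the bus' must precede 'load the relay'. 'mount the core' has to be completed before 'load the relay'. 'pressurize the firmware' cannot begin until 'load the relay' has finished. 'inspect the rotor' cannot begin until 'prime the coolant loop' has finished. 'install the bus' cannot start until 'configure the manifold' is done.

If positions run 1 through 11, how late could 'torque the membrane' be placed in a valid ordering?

Every operation that must follow 'torque the membrane' has to come after it. Tracing all chains starting from 'torque the membrane', those operations are: 'align the intake', 'pressurize the firmware', 'load the relay' — 3 in total.
With 3 mandatory successors out of 11 operations total, the latest slot for 'torque the membrane' is 11−3 = 8, and it's reachable by doing all non-successors before 'torque the membrane'.

8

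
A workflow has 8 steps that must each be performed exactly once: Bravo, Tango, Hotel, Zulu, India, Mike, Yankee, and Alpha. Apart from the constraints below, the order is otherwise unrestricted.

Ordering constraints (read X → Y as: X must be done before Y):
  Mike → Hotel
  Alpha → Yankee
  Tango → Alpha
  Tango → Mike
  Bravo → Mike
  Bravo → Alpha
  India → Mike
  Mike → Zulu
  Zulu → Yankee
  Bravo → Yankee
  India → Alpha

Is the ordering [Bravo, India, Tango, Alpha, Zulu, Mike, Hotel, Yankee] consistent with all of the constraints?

No

In the proposed order, Zulu appears before Mike.
Since Mike is required before Zulu, the ordering is invalid.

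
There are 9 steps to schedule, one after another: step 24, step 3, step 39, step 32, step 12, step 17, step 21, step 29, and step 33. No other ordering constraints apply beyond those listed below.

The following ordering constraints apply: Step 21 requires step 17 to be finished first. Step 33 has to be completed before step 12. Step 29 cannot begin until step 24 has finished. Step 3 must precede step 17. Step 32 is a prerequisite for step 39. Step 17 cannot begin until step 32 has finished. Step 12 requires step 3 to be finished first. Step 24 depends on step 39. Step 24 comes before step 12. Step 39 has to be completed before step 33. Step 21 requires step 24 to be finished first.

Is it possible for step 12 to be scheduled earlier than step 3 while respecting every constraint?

No

The constraints give a chain step 3 → step 12, which forces step 3 before step 12.
Hence step 12 can never be scheduled before step 3.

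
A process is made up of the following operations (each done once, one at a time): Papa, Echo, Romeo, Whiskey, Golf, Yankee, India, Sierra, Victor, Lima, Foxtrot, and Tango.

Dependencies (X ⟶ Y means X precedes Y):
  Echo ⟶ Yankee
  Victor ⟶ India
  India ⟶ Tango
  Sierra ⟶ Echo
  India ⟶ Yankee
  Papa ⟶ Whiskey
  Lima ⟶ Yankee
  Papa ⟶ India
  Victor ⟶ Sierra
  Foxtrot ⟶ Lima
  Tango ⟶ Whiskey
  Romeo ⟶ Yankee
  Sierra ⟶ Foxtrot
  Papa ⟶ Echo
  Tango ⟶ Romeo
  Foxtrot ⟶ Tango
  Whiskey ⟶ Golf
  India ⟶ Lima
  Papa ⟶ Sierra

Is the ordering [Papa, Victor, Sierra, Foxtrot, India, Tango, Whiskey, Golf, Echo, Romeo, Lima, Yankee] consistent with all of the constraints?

Every stated constraint is respected: Papa sits at position 1, ahead of Echo at position 9, and each of the other listed pairs likewise has the predecessor earlier in the sequence.

Yes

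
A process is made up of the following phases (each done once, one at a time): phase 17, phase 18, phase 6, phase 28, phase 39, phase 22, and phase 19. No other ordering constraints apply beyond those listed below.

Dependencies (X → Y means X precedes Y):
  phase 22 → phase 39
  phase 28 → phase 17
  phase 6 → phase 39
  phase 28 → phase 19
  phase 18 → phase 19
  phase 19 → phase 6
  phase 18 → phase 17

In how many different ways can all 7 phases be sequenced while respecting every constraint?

The phases with no prerequisites are phase 18, phase 28, phase 22; any of them can be placed first.
Counting all ways to extend the partial order to a total order gives 46.

46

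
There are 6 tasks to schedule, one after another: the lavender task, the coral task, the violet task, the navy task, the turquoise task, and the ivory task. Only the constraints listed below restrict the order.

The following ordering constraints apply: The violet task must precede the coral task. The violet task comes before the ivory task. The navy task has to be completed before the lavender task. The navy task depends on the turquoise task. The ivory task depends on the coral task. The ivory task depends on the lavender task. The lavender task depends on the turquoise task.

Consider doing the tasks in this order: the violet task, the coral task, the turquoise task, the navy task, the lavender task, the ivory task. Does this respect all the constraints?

Going through the constraints one by one, each required predecessor appears earlier in the sequence than its dependent — e.g. the violet task (position 1) is before the ivory task (position 6), as required.

Yes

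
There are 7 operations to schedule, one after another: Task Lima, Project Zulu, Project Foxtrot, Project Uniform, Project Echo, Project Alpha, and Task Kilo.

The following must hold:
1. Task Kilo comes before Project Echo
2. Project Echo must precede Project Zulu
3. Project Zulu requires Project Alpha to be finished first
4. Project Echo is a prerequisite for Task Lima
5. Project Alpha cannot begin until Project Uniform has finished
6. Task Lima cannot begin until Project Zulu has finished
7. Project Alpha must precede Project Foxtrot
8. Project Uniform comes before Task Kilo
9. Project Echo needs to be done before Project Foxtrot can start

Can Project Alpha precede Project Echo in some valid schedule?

No chain of constraints runs from Project Echo to Project Alpha, so Project Echo is not required to come first.
That means at least one valid schedule has Project Alpha before Project Echo.

Yes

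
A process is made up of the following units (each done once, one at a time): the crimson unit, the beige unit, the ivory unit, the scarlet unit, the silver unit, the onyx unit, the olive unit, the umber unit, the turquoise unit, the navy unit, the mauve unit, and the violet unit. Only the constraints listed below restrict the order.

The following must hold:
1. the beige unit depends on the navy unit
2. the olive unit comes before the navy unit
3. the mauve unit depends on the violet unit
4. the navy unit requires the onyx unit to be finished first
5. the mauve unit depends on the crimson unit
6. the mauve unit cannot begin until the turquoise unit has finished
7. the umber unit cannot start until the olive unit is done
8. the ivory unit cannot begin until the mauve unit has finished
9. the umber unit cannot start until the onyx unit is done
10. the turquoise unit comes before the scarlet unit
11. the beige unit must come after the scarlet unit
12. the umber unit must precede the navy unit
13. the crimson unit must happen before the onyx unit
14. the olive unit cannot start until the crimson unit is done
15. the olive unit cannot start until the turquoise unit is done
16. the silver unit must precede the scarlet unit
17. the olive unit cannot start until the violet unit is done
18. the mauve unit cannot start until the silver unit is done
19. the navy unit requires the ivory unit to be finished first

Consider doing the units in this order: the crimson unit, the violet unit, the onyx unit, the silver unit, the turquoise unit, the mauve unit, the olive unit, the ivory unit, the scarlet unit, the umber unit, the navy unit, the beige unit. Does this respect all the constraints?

Yes

Going through the constraints one by one, each required predecessor appears earlier in the sequence than its dependent — e.g. the onyx unit (position 3) is before the navy unit (position 11), as required.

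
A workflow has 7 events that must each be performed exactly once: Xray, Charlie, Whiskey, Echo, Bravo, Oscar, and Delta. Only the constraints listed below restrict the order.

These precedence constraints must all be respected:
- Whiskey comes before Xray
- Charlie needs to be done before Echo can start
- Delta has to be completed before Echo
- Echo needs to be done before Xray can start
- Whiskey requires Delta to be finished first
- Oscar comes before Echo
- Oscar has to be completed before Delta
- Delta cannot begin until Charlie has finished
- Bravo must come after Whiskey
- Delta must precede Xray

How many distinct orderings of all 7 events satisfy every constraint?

2 events have no prerequisites (Charlie, Oscar), so any of them could come first.
Enumerating by repeatedly choosing an available event (one whose prerequisites are all placed) gives 10 distinct complete orderings.

10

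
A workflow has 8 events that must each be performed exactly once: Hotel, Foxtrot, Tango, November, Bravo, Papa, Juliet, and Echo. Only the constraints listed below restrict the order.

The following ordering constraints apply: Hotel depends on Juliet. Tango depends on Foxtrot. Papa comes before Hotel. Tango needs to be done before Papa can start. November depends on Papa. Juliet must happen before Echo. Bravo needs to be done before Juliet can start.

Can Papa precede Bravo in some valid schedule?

Yes

No chain of constraints runs from Bravo to Papa, so Bravo is not required to come first.
So a valid ordering placing Papa earlier than Bravo exists.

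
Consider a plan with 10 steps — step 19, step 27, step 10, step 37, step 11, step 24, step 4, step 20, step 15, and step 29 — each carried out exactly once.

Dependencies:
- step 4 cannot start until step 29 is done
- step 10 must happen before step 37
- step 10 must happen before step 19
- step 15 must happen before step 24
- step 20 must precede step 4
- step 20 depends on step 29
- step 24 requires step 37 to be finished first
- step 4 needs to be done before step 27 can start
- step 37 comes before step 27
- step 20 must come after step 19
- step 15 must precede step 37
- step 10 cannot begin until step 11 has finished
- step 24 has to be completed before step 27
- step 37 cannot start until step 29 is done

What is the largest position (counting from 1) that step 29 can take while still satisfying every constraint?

The steps that are forced after step 29, directly or by a chain of constraints, are step 27, step 37, step 24, step 4, step 20. That's 5 steps.
With 5 mandatory successors out of 10 steps total, the latest slot for step 29 is 10−5 = 5, and it's reachable by doing all non-successors before step 29.

5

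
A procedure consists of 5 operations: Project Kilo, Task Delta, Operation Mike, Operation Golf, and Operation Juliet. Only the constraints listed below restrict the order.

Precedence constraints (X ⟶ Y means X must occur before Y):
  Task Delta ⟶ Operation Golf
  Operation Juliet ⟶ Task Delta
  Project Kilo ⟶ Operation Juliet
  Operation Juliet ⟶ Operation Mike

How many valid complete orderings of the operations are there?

3

Only Project Kilo has no prerequisites, so it must go first.
Systematically extending each partial ordering one operation at a time and counting, there are 3 complete orderings.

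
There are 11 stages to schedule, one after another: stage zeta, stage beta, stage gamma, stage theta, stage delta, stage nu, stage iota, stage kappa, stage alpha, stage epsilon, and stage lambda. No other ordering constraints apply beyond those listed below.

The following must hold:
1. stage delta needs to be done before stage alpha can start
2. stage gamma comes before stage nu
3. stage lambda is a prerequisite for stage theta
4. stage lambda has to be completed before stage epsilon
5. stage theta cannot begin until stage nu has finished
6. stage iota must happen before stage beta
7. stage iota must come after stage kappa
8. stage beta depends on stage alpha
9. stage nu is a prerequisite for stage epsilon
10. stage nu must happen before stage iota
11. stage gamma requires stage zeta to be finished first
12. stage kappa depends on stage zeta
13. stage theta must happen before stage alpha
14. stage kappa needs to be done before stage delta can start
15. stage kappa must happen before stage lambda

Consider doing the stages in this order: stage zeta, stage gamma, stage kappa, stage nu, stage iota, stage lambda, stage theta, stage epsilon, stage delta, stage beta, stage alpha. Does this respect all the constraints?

In the proposed order, stage beta appears before stage alpha.
That contradicts the constraint that stage alpha must precede stage beta.

No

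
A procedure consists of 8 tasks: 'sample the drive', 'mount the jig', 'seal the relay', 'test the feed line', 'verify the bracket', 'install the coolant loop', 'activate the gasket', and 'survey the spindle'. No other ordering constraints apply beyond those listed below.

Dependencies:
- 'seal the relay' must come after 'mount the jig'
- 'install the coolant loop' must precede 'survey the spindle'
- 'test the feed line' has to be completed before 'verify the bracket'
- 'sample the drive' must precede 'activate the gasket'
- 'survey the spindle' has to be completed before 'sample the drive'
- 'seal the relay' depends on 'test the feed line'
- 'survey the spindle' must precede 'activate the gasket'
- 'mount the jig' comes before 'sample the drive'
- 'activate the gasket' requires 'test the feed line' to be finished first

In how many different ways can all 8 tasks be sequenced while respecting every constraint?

3 tasks have no prerequisites ('mount the jig', 'test the feed line', 'install the coolant loop'), so any of them could come first.
Counting all ways to extend the partial order to a total order gives 265.

265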